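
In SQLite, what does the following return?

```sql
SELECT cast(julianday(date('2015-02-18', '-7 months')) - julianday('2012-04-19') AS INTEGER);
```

820

Adding -7 months to 2015-02-18 gives 2014-07-18.
11 days remain in April 2012 after the 19th (30 − 19).
Full months from May 2012 through June 2014 contribute their day counts.
Then 18 days into July 2014.
Total: 11 + 31 + 30 + 31 + 31 + 30 + 31 + 30 + 31 + 31 + 28 + 31 + 30 + 31 + 30 + 31 + 31 + 30 + 31 + 30 + 31 + 31 + 28 + 31 + 30 + 31 + 30 + 18 = 820.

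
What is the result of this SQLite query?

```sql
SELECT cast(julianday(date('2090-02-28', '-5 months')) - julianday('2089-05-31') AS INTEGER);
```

Adding -5 months to 2090-02-28 gives 2089-09-28.
0 days remain in May 2089 after the 31st (31 − 31).
June 2089: 30 days.
July 2089: 31 days.
August 2089: 31 days.
Then 28 days into September 2089.
Total: 0 + 30 + 31 + 31 + 28 = 120.

120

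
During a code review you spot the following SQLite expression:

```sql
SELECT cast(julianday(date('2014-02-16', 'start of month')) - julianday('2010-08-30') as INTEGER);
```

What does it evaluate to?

1251

`start of month` rewinds 2014-02-16 to 2014-02-01.
1 day remains in August 2010 after the 30th (31 − 30).
Full months from September 2010 through January 2014 contribute their day counts.
Then 1 day into February 2014.
Total: 1 + 30 + 31 + 30 + 31 + 31 + 28 + 31 + 30 + 31 + 30 + 31 + 31 + 30 + 31 + 30 + 31 + 31 + 29 + 31 + 30 + 31 + 30 + 31 + 31 + 30 + 31 + 30 + 31 + 31 + 28 + 31 + 30 + 31 + 30 + 31 + 31 + 30 + 31 + 30 + 31 + 31 + 1 = 1251.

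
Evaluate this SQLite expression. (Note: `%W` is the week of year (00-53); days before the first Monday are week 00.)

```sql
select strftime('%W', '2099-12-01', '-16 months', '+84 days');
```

42

First apply '-16 months', '+84 days': 2099-12-01 → 2098-10-24.
2098-10-24 is a Friday. SQLite's %W counts Mondays since the year started; the result is 42.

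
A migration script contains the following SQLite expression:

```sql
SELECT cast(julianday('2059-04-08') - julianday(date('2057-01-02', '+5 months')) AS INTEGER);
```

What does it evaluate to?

675

Adding +5 months to 2057-01-02 gives 2057-06-02.
28 days remain in June 2057 after the 2nd (30 − 2).
Full months from July 2057 through March 2059 contribute their day counts.
Then 8 days into April 2059.
Total: 28 + 31 + 31 + 30 + 31 + 30 + 31 + 31 + 28 + 31 + 30 + 31 + 30 + 31 + 31 + 30 + 31 + 30 + 31 + 31 + 28 + 31 + 8 = 675.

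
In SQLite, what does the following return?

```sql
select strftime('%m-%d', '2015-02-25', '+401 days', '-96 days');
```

First apply '+401 days', '-96 days': 2015-02-25 → 2015-12-27.
`%m-%d` extracts the month-day: 12-27.

12-27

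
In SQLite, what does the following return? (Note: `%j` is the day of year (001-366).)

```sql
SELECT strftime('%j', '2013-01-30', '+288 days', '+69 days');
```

First apply '+288 days', '+69 days': 2013-01-30 → 2014-01-22.
Day-of-year for 2014-01-22: days since 2014-01-01 inclusive = 22, zero-padded to 022.

022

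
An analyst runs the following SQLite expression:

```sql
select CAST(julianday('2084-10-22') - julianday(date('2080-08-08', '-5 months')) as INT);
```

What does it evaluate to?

Adding -5 months to 2080-08-08 gives 2080-03-08.
23 days remain in March 2080 after the 8th (31 − 8).
Full months from April 2080 through September 2084 contribute their day counts.
Then 22 days into October 2084.
Total: 23 + 30 + 31 + 30 + 31 + 31 + 30 + 31 + 30 + 31 + 31 + 28 + 31 + 30 + 31 + 30 + 31 + 31 + 30 + 31 + 30 + 31 + 31 + 28 + 31 + 30 + 31 + 30 + 31 + 31 + 30 + 31 + 30 + 31 + 31 + 28 + 31 + 30 + 31 + 30 + 31 + 31 + 30 + 31 + 30 + 31 + 31 + 29 + 31 + 30 + 31 + 30 + 31 + 31 + 30 + 22 = 1689.

1689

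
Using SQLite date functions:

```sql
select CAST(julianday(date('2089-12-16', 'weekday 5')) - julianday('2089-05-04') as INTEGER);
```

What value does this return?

`weekday 5` advances to the next Friday; 2089-12-16 is already a Friday, so it stays at 2089-12-16.
27 days remain in May 2089 after the 4th (31 − 4).
Full months from June 2089 through November 2089 contribute their day counts.
Then 16 days into December 2089.
Total: 27 + 30 + 31 + 31 + 30 + 31 + 30 + 16 = 226.

226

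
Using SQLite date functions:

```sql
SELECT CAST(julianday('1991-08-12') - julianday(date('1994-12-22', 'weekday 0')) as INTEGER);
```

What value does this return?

`weekday 0` advances to the next Sunday; 1994-12-22 is a Thursday, so it moves forward to 1994-12-25.
19 days remain in August 1991 after the 12th (31 − 12).
Full months from September 1991 through November 1994 contribute their day counts.
Then 25 days into December 1994.
Total: 19 + 30 + 31 + 30 + 31 + 31 + 29 + 31 + 30 + 31 + 30 + 31 + 31 + 30 + 31 + 30 + 31 + 31 + 28 + 31 + 30 + 31 + 30 + 31 + 31 + 30 + 31 + 30 + 31 + 31 + 28 + 31 + 30 + 31 + 30 + 31 + 31 + 30 + 31 + 30 + 25 = 1231.
The subtraction is earlier − later, so the result is −1231 → -1231.

-1231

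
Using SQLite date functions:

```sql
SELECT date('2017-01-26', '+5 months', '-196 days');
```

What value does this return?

2016-12-12

Adding +5 months to 2017-01-26 gives 2017-06-26.
Applying '-196 days' to 2017-06-26: counting 196 days back gives 2016-12-12.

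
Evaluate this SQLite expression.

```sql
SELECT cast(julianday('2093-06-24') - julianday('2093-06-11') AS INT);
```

13

Both dates are in June 2093: 24 − 11 = 13.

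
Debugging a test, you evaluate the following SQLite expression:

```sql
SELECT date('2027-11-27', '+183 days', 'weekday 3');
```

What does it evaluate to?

2028-05-31

Applying '+183 days' to 2027-11-27: counting 183 days forward gives 2028-05-28.
`weekday 3` advances to the next Wednesday; 2028-05-28 is a Sunday, so it moves forward to 2028-05-31.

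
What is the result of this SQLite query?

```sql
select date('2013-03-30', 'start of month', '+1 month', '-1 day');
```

`start of month` rewinds 2013-03-30 to 2013-03-01.
Adding +1 month to 2013-03-01 gives 2013-04-01.
Going back 1 day from 2013-04-01 reaches 2013-03-31 (last day of March, 31 days).

2013-03-31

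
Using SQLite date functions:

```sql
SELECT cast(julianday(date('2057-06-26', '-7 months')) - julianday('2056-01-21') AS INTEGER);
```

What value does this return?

Adding -7 months to 2057-06-26 gives 2056-11-26.
10 days remain in January 2056 after the 21st (31 − 21).
Full months from February 2056 through October 2056 contribute their day counts.
Then 26 days into November 2056.
Total: 10 + 29 + 31 + 30 + 31 + 30 + 31 + 31 + 30 + 31 + 26 = 310.

310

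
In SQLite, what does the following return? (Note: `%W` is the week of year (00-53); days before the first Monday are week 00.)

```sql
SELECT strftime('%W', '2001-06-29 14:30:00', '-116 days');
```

First apply '-116 days': 2001-06-29 14:30:00 → 2001-03-05 14:30:00.
2001-03-05 is a Monday. SQLite's %W counts Mondays since the year started; the result is 10.

10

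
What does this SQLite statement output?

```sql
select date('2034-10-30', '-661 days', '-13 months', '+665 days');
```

Applying '-661 days' to 2034-10-30: counting 661 days back gives 2033-01-07.
Adding -13 months to 2033-01-07 gives 2031-12-07.
Applying '+665 days' to 2031-12-07: counting 665 days forward gives 2033-10-02.

2033-10-02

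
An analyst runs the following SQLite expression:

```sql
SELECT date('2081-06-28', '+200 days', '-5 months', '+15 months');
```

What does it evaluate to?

2082-11-14

Applying '+200 days' to 2081-06-28: counting 200 days forward gives 2082-01-14.
Adding -5 months to 2082-01-14 gives 2081-08-14.
Adding +15 months to 2081-08-14 gives 2082-11-14.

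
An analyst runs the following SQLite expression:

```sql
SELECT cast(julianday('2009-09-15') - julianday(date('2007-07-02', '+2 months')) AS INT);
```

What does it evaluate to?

Adding +2 months to 2007-07-02 gives 2007-09-02.
28 days remain in September 2007 after the 2nd (30 − 2).
Full months from October 2007 through August 2009 contribute their day counts.
Then 15 days into September 2009.
Total: 28 + 31 + 30 + 31 + 31 + 29 + 31 + 30 + 31 + 30 + 31 + 31 + 30 + 31 + 30 + 31 + 31 + 28 + 31 + 30 + 31 + 30 + 31 + 31 + 15 = 744.

744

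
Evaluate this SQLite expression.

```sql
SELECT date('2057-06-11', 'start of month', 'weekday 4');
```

2057-06-07

`start of month` rewinds 2057-06-11 to 2057-06-01.
`weekday 4` advances to the next Thursday; 2057-06-01 is a Friday, so it moves forward to 2057-06-07.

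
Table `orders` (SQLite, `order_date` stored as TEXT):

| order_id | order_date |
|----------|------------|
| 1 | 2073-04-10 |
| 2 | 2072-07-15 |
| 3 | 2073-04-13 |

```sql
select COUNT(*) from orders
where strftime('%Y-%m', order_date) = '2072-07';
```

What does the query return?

1

Rows with year-month 2072-07: 2072-07-15 → 1.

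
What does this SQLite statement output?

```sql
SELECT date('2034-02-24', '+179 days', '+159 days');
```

2035-01-28

Applying '+179 days' to 2034-02-24: counting 179 days forward gives 2034-08-22.
Applying '+159 days' to 2034-08-22: counting 159 days forward gives 2035-01-28.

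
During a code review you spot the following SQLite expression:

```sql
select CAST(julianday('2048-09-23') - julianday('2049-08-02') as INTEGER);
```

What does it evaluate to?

7 days remain in September 2048 after the 23rd (30 − 23).
Full months from October 2048 through July 2049 contribute their day counts.
Then 2 days into August 2049.
Total: 7 + 31 + 30 + 31 + 31 + 28 + 31 + 30 + 31 + 30 + 31 + 2 = 313.
The subtraction is earlier − later, so the result is −313 → -313.

-313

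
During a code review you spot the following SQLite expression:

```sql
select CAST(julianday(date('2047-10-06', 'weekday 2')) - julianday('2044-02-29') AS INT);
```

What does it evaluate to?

`weekday 2` advances to the next Tuesday; 2047-10-06 is a Sunday, so it moves forward to 2047-10-08.
0 days remain in February 2044 after the 29th (29 − 29).
Full months from March 2044 through September 2047 contribute their day counts.
Then 8 days into October 2047.
Total: 0 + 31 + 30 + 31 + 30 + 31 + 31 + 30 + 31 + 30 + 31 + 31 + 28 + 31 + 30 + 31 + 30 + 31 + 31 + 30 + 31 + 30 + 31 + 31 + 28 + 31 + 30 + 31 + 30 + 31 + 31 + 30 + 31 + 30 + 31 + 31 + 28 + 31 + 30 + 31 + 30 + 31 + 31 + 30 + 8 = 1317.

1317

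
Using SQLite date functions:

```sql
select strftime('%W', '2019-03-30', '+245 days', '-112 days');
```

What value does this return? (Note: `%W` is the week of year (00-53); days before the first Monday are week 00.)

First apply '+245 days', '-112 days': 2019-03-30 → 2019-08-10.
2019-08-10 is a Saturday. SQLite's %W counts Mondays since the year started; the result is 31.

31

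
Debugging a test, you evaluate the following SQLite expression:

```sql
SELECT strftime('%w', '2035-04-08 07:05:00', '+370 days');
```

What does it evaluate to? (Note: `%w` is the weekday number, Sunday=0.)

6

First apply '+370 days': 2035-04-08 07:05:00 → 2036-04-12 07:05:00.
2036-04-12 is a Saturday; with Sunday=0 that is 6.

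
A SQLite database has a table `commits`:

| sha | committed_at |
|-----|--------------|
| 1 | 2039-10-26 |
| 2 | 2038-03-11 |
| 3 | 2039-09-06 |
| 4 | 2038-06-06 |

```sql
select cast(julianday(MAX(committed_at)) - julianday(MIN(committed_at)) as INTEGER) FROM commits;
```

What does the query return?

MIN = 2038-03-11, MAX = 2039-10-26.
20 days remain in March 2038 after the 11th (31 − 11).
Full months from April 2038 through September 2039 contribute their day counts.
Then 26 days into October 2039.
Total: 20 + 30 + 31 + 30 + 31 + 31 + 30 + 31 + 30 + 31 + 31 + 28 + 31 + 30 + 31 + 30 + 31 + 31 + 30 + 26 = 594.

594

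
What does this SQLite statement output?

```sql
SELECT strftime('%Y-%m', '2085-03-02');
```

`%Y-%m` extracts the year-month: 2085-03.

2085-03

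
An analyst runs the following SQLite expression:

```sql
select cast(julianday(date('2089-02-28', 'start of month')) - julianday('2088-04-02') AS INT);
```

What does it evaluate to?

`start of month` rewinds 2089-02-28 to 2089-02-01.
28 days remain in April 2088 after the 2nd (30 − 2).
Full months from May 2088 through January 2089 contribute their day counts.
Then 1 day into February 2089.
Total: 28 + 31 + 30 + 31 + 31 + 30 + 31 + 30 + 31 + 31 + 1 = 305.

305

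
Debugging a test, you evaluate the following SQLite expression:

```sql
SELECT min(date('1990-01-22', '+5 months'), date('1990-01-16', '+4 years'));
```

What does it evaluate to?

1990-06-22

date('1990-01-22', '+5 months') → 1990-06-22.
date('1990-01-16', '+4 years') → 1994-01-16.
Earlier of the two is 1990-06-22.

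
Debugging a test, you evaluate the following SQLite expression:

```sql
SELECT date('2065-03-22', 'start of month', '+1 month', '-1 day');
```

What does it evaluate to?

`start of month` rewinds 2065-03-22 to 2065-03-01.
Adding +1 month to 2065-03-01 gives 2065-04-01.
Going back 1 day from 2065-04-01 reaches 2065-03-31 (last day of March, 31 days).

2065-03-31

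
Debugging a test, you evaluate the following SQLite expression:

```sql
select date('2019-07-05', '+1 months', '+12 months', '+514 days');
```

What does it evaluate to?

2022-01-01

Adding +1 month to 2019-07-05 gives 2019-08-05.
Adding +12 months to 2019-08-05 gives 2020-08-05.
Applying '+514 days' to 2020-08-05: counting 514 days forward gives 2022-01-01.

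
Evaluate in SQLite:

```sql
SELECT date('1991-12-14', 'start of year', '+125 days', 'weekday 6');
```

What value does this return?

1991-05-11

`start of year` rewinds 1991-12-14 to 1991-01-01.
Applying '+125 days' to 1991-01-01: counting 125 days forward gives 1991-05-06.
`weekday 6` advances to the next Saturday; 1991-05-06 is a Monday, so it moves forward to 1991-05-11.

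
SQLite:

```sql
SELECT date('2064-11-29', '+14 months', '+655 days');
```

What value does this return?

Adding +14 months to 2064-11-29 gives 2066-01-29.
Applying '+655 days' to 2066-01-29: counting 655 days forward gives 2067-11-15.

2067-11-15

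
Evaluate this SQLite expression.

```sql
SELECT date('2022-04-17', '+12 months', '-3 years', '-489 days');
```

Adding +12 months to 2022-04-17 gives 2023-04-17.
Adding -3 years to 2023-04-17 gives 2020-04-17.
Applying '-489 days' to 2020-04-17: counting 489 days back gives 2018-12-15.

2018-12-15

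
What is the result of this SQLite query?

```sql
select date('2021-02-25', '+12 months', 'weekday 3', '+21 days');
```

Adding +12 months to 2021-02-25 gives 2022-02-25.
`weekday 3` advances to the next Wednesday; 2022-02-25 is a Friday, so it moves forward to 2022-03-02.
Advancing 21 more days within March lands on 2022-03-23.

2022-03-23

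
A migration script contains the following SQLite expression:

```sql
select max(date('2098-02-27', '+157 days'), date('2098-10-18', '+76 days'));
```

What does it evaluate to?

date('2098-02-27', '+157 days') → 2098-08-03.
date('2098-10-18', '+76 days') → 2099-01-02.
Later of the two is 2099-01-02.

2099-01-02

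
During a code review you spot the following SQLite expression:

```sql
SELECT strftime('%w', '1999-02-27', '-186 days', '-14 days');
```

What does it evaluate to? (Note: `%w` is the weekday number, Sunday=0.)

2

First apply '-186 days', '-14 days': 1999-02-27 → 1998-08-11.
1998-08-11 is a Tuesday; with Sunday=0 that is 2.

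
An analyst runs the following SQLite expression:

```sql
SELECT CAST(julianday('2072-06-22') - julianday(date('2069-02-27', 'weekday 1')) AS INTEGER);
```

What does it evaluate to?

1206

`weekday 1` advances to the next Monday; 2069-02-27 is a Wednesday, so it moves forward to 2069-03-04.
27 days remain in March 2069 after the 4th (31 − 4).
Full months from April 2069 through May 2072 contribute their day counts.
Then 22 days into June 2072.
Total: 27 + 30 + 31 + 30 + 31 + 31 + 30 + 31 + 30 + 31 + 31 + 28 + 31 + 30 + 31 + 30 + 31 + 31 + 30 + 31 + 30 + 31 + 31 + 28 + 31 + 30 + 31 + 30 + 31 + 31 + 30 + 31 + 30 + 31 + 31 + 29 + 31 + 30 + 31 + 22 = 1206.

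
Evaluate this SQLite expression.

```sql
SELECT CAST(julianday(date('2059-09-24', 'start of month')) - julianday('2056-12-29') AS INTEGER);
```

976

`start of month` rewinds 2059-09-24 to 2059-09-01.
2 days remain in December 2056 after the 29th (31 − 29).
Full months from January 2057 through August 2059 contribute their day counts.
Then 1 day into September 2059.
Total: 2 + 31 + 28 + 31 + 30 + 31 + 30 + 31 + 31 + 30 + 31 + 30 + 31 + 31 + 28 + 31 + 30 + 31 + 30 + 31 + 31 + 30 + 31 + 30 + 31 + 31 + 28 + 31 + 30 + 31 + 30 + 31 + 31 + 1 = 976.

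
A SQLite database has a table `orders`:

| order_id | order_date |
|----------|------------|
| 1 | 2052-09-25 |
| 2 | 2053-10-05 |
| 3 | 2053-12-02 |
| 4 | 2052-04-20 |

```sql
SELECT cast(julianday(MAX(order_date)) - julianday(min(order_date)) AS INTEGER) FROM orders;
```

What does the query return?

591

MIN = 2052-04-20, MAX = 2053-12-02.
10 days remain in April 2052 after the 20th (30 − 20).
Full months from May 2052 through November 2053 contribute their day counts.
Then 2 days into December 2053.
Total: 10 + 31 + 30 + 31 + 31 + 30 + 31 + 30 + 31 + 31 + 28 + 31 + 30 + 31 + 30 + 31 + 31 + 30 + 31 + 30 + 2 = 591.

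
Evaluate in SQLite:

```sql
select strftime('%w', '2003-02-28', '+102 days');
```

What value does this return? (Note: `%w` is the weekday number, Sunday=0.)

2

First apply '+102 days': 2003-02-28 → 2003-06-10.
2003-06-10 is a Tuesday; with Sunday=0 that is 2.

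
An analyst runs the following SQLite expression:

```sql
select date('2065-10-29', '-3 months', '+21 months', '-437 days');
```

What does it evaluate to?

Adding -3 months to 2065-10-29 gives 2065-07-29.
Adding +21 months to 2065-07-29 gives 2067-04-29.
Applying '-437 days' to 2067-04-29: counting 437 days back gives 2066-02-16.

2066-02-16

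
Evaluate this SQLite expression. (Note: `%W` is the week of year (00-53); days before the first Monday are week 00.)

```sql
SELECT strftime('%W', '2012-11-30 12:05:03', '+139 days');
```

First apply '+139 days': 2012-11-30 12:05:03 → 2013-04-18 12:05:03.
2013-04-18 is a Thursday. SQLite's %W counts Mondays since the year started; the result is 15.

15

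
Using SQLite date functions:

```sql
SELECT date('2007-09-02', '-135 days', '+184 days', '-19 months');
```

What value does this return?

Applying '-135 days' to 2007-09-02: counting 135 days back gives 2007-04-20.
Applying '+184 days' to 2007-04-20: counting 184 days forward gives 2007-10-21.
Adding -19 months to 2007-10-21 gives 2006-03-21.

2006-03-21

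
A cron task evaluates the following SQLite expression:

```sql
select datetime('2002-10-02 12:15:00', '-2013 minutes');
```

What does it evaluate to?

2002-10-01 02:42:00

2013 minutes = 33h 33m; -2013 minutes from 2002-10-02 12:15:00 is 2002-10-01 02:42:00 (crosses midnight).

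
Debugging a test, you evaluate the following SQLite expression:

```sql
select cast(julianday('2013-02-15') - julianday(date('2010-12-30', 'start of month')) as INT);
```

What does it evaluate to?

807

`start of month` rewinds 2010-12-30 to 2010-12-01.
30 days remain in December 2010 after the 1st (31 − 1).
Full months from January 2011 through January 2013 contribute their day counts.
Then 15 days into February 2013.
Total: 30 + 31 + 28 + 31 + 30 + 31 + 30 + 31 + 31 + 30 + 31 + 30 + 31 + 31 + 29 + 31 + 30 + 31 + 30 + 31 + 31 + 30 + 31 + 30 + 31 + 31 + 15 = 807.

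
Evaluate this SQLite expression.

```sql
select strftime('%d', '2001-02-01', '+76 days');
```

First apply '+76 days': 2001-02-01 → 2001-04-18.
`%d` extracts the 2-digit day of month: 18.

18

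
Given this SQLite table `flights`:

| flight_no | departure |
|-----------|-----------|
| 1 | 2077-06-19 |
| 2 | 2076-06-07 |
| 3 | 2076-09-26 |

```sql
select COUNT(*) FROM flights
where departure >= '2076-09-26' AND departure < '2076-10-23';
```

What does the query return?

1

Rows in [2076-09-26, 2076-10-23): 2076-09-26 → 1 row.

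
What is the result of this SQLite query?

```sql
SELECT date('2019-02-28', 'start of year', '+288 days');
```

`start of year` rewinds 2019-02-28 to 2019-01-01.
Applying '+288 days' to 2019-01-01: counting 288 days forward gives 2019-10-16.

2019-10-16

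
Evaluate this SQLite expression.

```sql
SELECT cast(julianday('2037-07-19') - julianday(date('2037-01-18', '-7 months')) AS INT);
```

396

Adding -7 months to 2037-01-18 gives 2036-06-18.
12 days remain in June 2036 after the 18th (30 − 18).
Full months from July 2036 through June 2037 contribute their day counts.
Then 19 days into July 2037.
Total: 12 + 31 + 31 + 30 + 31 + 30 + 31 + 31 + 28 + 31 + 30 + 31 + 30 + 19 = 396.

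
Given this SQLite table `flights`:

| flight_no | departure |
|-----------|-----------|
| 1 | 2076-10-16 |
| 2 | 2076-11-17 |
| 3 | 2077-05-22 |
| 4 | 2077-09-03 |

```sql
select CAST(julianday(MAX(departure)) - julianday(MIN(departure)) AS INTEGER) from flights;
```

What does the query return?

MIN = 2076-10-16, MAX = 2077-09-03.
15 days remain in October 2076 after the 16th (31 − 16).
Full months from November 2076 through August 2077 contribute their day counts.
Then 3 days into September 2077.
Total: 15 + 30 + 31 + 31 + 28 + 31 + 30 + 31 + 30 + 31 + 31 + 3 = 322.

322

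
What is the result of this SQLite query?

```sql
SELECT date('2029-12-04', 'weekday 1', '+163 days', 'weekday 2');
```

`weekday 1` advances to the next Monday; 2029-12-04 is a Tuesday, so it moves forward to 2029-12-10.
Applying '+163 days' to 2029-12-10: counting 163 days forward gives 2030-05-22.
`weekday 2` advances to the next Tuesday; 2030-05-22 is a Wednesday, so it moves forward to 2030-05-28.

2030-05-28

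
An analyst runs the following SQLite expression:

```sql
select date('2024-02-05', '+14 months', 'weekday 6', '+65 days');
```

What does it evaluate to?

Adding +14 months to 2024-02-05 gives 2025-04-05.
`weekday 6` advances to the next Saturday; 2025-04-05 is already a Saturday, so it stays at 2025-04-05.
Applying '+65 days' to 2025-04-05: counting 65 days forward gives 2025-06-09.

2025-06-09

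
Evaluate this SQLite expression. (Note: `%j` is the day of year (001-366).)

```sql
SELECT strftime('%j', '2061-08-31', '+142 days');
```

020

First apply '+142 days': 2061-08-31 → 2062-01-20.
Day-of-year for 2062-01-20: days since 2062-01-01 inclusive = 20, zero-padded to 020.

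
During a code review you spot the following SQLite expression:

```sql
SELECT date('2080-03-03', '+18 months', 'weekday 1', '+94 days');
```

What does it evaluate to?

Adding +18 months to 2080-03-03 gives 2081-09-03.
`weekday 1` advances to the next Monday; 2081-09-03 is a Wednesday, so it moves forward to 2081-09-08.
Applying '+94 days' to 2081-09-08: counting 94 days forward gives 2081-12-11.

2081-12-11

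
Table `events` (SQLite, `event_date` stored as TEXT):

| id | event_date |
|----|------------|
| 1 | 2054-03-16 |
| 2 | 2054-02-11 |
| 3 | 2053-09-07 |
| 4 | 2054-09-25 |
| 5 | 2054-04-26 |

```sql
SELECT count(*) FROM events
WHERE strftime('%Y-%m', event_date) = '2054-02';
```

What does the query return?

1

Rows with year-month 2054-02: 2054-02-11 → 1.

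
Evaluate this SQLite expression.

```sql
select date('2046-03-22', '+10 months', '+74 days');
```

2047-04-06

Adding +10 months to 2046-03-22 gives 2047-01-22.
Applying '+74 days' to 2047-01-22: counting 74 days forward gives 2047-04-06.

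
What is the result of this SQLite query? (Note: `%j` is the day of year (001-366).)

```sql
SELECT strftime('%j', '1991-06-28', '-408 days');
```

136

First apply '-408 days': 1991-06-28 → 1990-05-16.
Day-of-year for 1990-05-16: days since 1990-01-01 inclusive = 136, zero-padded to 136.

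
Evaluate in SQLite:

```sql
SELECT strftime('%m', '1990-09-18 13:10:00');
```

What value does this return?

09

`%m` extracts the 2-digit month (01-12): 09.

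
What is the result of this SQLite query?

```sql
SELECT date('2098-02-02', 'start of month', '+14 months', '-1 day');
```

`start of month` rewinds 2098-02-02 to 2098-02-01.
Adding +14 months to 2098-02-01 gives 2099-04-01.
Going back 1 day from 2099-04-01 reaches 2099-03-31 (last day of March, 31 days).

2099-03-31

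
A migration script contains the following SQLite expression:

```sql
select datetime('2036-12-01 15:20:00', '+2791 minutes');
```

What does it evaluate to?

2036-12-03 13:51:00

2791 minutes = 46h 31m; +2791 minutes from 2036-12-01 15:20:00 is 2036-12-03 13:51:00 (crosses midnight).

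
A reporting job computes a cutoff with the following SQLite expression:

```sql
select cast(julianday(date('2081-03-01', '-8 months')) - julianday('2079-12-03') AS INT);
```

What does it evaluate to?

Adding -8 months to 2081-03-01 gives 2080-07-01.
28 days remain in December 2079 after the 3rd (31 − 3).
Full months from January 2080 through June 2080 contribute their day counts.
Then 1 day into July 2080.
Total: 28 + 31 + 29 + 31 + 30 + 31 + 30 + 1 = 211.

211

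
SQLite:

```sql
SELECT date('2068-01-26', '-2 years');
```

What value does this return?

Adding -2 years to 2068-01-26 gives 2066-01-26.

2066-01-26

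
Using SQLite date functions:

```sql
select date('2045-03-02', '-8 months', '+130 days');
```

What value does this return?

Adding -8 months to 2045-03-02 gives 2044-07-02.
Applying '+130 days' to 2044-07-02: counting 130 days forward gives 2044-11-09.

2044-11-09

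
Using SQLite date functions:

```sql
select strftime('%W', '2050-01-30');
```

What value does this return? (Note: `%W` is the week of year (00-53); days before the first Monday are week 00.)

2050-01-30 is a Sunday. SQLite's %W counts Mondays since the year started; the result is 04.

04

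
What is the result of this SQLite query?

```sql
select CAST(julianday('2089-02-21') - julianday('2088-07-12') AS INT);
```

224

19 days remain in July 2088 after the 12th (31 − 12).
Full months from August 2088 through January 2089 contribute their day counts.
Then 21 days into February 2089.
Total: 19 + 31 + 30 + 31 + 30 + 31 + 31 + 21 = 224.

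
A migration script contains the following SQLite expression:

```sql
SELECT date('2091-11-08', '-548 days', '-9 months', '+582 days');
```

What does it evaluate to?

Applying '-548 days' to 2091-11-08: counting 548 days back gives 2090-05-09.
Adding -9 months to 2090-05-09 gives 2089-08-09.
Applying '+582 days' to 2089-08-09: counting 582 days forward gives 2091-03-14.

2091-03-14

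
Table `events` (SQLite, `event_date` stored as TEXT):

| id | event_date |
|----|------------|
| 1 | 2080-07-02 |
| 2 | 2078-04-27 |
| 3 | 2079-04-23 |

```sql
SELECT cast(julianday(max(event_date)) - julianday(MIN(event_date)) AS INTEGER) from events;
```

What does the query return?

797

MIN = 2078-04-27, MAX = 2080-07-02.
3 days remain in April 2078 after the 27th (30 − 27).
Full months from May 2078 through June 2080 contribute their day counts.
Then 2 days into July 2080.
Total: 3 + 31 + 30 + 31 + 31 + 30 + 31 + 30 + 31 + 31 + 28 + 31 + 30 + 31 + 30 + 31 + 31 + 30 + 31 + 30 + 31 + 31 + 29 + 31 + 30 + 31 + 30 + 2 = 797.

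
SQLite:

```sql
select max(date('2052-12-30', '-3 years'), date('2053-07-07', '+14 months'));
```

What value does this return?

2054-09-07

date('2052-12-30', '-3 years') → 2049-12-30.
date('2053-07-07', '+14 months') → 2054-09-07.
Later of the two is 2054-09-07.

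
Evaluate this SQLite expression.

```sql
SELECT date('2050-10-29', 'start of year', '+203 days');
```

2050-07-23

`start of year` rewinds 2050-10-29 to 2050-01-01.
Applying '+203 days' to 2050-01-01: counting 203 days forward gives 2050-07-23.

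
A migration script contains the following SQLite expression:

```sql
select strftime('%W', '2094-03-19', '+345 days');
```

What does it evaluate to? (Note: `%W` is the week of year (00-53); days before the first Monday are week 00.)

08

First apply '+345 days': 2094-03-19 → 2095-02-27.
2095-02-27 is a Sunday. SQLite's %W counts Mondays since the year started; the result is 08.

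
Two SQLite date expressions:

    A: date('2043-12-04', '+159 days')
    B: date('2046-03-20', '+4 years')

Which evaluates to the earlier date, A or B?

A = 2044-05-11.
B = 2050-03-20.
A is earlier.

A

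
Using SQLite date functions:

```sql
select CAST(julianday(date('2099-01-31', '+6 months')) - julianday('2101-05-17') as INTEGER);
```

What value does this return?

-655

Adding +6 months to 2099-01-31 gives 2099-07-31.
0 days remain in July 2099 after the 31st (31 − 31).
Full months from August 2099 through April 2101 contribute their day counts.
Then 17 days into May 2101.
Total: 0 + 31 + 30 + 31 + 30 + 31 + 31 + 28 + 31 + 30 + 31 + 30 + 31 + 31 + 30 + 31 + 30 + 31 + 31 + 28 + 31 + 30 + 17 = 655.
The subtraction is earlier − later, so the result is −655 → -655.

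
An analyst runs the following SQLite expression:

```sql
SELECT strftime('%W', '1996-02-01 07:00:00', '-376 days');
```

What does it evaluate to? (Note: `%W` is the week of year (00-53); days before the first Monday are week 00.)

First apply '-376 days': 1996-02-01 07:00:00 → 1995-01-21 07:00:00.
1995-01-21 is a Saturday. SQLite's %W counts Mondays since the year started; the result is 03.

03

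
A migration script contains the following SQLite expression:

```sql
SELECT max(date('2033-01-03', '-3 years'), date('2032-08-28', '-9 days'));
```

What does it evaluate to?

2032-08-19

date('2033-01-03', '-3 years') → 2030-01-03.
date('2032-08-28', '-9 days') → 2032-08-19.
Later of the two is 2032-08-19.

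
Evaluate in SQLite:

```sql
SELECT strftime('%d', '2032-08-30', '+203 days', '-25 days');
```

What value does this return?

First apply '+203 days', '-25 days': 2032-08-30 → 2033-02-24.
`%d` extracts the 2-digit day of month: 24.

24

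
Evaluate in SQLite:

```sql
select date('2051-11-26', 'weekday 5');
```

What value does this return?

2051-12-01

`weekday 5` advances to the next Friday; 2051-11-26 is a Sunday, so it moves forward to 2051-12-01.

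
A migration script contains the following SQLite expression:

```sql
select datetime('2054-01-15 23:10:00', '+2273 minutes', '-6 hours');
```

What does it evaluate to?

2054-01-17 07:03:00

2273 minutes = 37h 53m; +2273 minutes from 2054-01-15 23:10:00 is 2054-01-17 13:03:00 (crosses midnight).
-6 hours from 2054-01-17 13:03:00 is 2054-01-17 07:03:00.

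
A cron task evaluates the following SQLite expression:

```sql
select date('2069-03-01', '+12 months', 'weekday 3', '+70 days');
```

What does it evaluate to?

Adding +12 months to 2069-03-01 gives 2070-03-01.
`weekday 3` advances to the next Wednesday; 2070-03-01 is a Saturday, so it moves forward to 2070-03-05.
Applying '+70 days' to 2070-03-05: counting 70 days forward gives 2070-05-14.

2070-05-14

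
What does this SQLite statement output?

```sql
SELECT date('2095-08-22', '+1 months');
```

Adding +1 month to 2095-08-22 gives 2095-09-22.

2095-09-22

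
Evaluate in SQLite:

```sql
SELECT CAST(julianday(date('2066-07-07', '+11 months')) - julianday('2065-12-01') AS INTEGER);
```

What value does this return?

Adding +11 months to 2066-07-07 gives 2067-06-07.
30 days remain in December 2065 after the 1st (31 − 1).
Full months from January 2066 through May 2067 contribute their day counts.
Then 7 days into June 2067.
Total: 30 + 31 + 28 + 31 + 30 + 31 + 30 + 31 + 31 + 30 + 31 + 30 + 31 + 31 + 28 + 31 + 30 + 31 + 7 = 553.

553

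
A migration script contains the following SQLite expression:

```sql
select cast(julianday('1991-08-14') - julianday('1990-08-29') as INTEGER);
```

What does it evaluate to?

2 days remain in August 1990 after the 29th (31 − 29).
Full months from September 1990 through July 1991 contribute their day counts.
Then 14 days into August 1991.
Total: 2 + 30 + 31 + 30 + 31 + 31 + 28 + 31 + 30 + 31 + 30 + 31 + 14 = 350.

350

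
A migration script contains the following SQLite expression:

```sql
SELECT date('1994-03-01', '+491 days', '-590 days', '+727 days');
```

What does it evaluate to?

1995-11-19

Applying '+491 days' to 1994-03-01: counting 491 days forward gives 1995-07-05.
Applying '-590 days' to 1995-07-05: counting 590 days back gives 1993-11-22.
Applying '+727 days' to 1993-11-22: counting 727 days forward gives 1995-11-19.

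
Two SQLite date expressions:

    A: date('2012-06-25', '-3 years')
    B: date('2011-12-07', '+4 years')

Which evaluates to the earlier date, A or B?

A = 2009-06-25.
B = 2015-12-07.
A is earlier.

A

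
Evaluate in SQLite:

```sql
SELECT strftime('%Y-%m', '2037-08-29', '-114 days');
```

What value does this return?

First apply '-114 days': 2037-08-29 → 2037-05-07.
`%Y-%m` extracts the year-month: 2037-05.

2037-05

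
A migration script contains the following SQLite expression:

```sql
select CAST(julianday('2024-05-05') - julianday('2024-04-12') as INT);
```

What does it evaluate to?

23

18 days remain in April 2024 after the 12th (30 − 12).
Then 5 days into May 2024.
Total: 18 + 5 = 23.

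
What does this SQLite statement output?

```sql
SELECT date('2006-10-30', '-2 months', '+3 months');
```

2006-11-30

Adding -2 months to 2006-10-30 gives 2006-08-30.
Adding +3 months to 2006-08-30 gives 2006-11-30.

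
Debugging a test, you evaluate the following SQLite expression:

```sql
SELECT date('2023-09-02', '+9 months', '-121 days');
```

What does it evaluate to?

Adding +9 months to 2023-09-02 gives 2024-06-02.
Applying '-121 days' to 2024-06-02: counting 121 days back gives 2024-02-02.

2024-02-02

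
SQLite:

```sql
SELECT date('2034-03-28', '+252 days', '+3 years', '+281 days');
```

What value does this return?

Applying '+252 days' to 2034-03-28: counting 252 days forward gives 2034-12-05.
Adding +3 years to 2034-12-05 gives 2037-12-05.
Applying '+281 days' to 2037-12-05: counting 281 days forward gives 2038-09-12.

2038-09-12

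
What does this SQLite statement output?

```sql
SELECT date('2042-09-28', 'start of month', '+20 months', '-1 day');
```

`start of month` rewinds 2042-09-28 to 2042-09-01.
Adding +20 months to 2042-09-01 gives 2044-05-01.
Going back 1 day from 2044-05-01 reaches 2044-04-30 (last day of April, 30 days).

2044-04-30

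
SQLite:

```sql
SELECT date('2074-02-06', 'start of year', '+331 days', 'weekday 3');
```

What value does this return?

`start of year` rewinds 2074-02-06 to 2074-01-01.
Applying '+331 days' to 2074-01-01: counting 331 days forward gives 2074-11-28.
`weekday 3` advances to the next Wednesday; 2074-11-28 is already a Wednesday, so it stays at 2074-11-28.

2074-11-28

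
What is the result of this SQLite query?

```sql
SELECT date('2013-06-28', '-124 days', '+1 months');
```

Applying '-124 days' to 2013-06-28: counting 124 days back gives 2013-02-24.
Adding +1 month to 2013-02-24 gives 2013-03-24.

2013-03-24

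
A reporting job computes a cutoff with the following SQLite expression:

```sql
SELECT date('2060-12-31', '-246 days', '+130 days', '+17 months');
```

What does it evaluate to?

2062-02-06

Applying '-246 days' to 2060-12-31: counting 246 days back gives 2060-04-29.
Applying '+130 days' to 2060-04-29: counting 130 days forward gives 2060-09-06.
Adding +17 months to 2060-09-06 gives 2062-02-06.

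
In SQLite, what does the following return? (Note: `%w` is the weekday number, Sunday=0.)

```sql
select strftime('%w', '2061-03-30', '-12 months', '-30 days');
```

0

First apply '-12 months', '-30 days': 2061-03-30 → 2060-02-29.
2060-02-29 is a Sunday; with Sunday=0 that is 0.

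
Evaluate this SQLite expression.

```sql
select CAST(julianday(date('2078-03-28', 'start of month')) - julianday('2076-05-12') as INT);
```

`start of month` rewinds 2078-03-28 to 2078-03-01.
19 days remain in May 2076 after the 12th (31 − 12).
Full months from June 2076 through February 2078 contribute their day counts.
Then 1 day into March 2078.
Total: 19 + 30 + 31 + 31 + 30 + 31 + 30 + 31 + 31 + 28 + 31 + 30 + 31 + 30 + 31 + 31 + 30 + 31 + 30 + 31 + 31 + 28 + 1 = 658.

658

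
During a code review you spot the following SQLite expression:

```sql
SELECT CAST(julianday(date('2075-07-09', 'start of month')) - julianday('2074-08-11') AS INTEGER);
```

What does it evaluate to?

324

`start of month` rewinds 2075-07-09 to 2075-07-01.
20 days remain in August 2074 after the 11th (31 − 11).
Full months from September 2074 through June 2075 contribute their day counts.
Then 1 day into July 2075.
Total: 20 + 30 + 31 + 30 + 31 + 31 + 28 + 31 + 30 + 31 + 30 + 1 = 324.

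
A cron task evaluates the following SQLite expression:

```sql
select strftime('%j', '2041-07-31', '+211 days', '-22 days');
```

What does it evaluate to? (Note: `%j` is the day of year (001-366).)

First apply '+211 days', '-22 days': 2041-07-31 → 2042-02-05.
Day-of-year for 2042-02-05: days since 2042-01-01 inclusive = 36, zero-padded to 036.

036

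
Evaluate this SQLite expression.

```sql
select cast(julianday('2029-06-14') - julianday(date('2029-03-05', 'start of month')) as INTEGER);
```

105

`start of month` rewinds 2029-03-05 to 2029-03-01.
30 days remain in March 2029 after the 1st (31 − 1).
April 2029: 30 days.
May 2029: 31 days.
Then 14 days into June 2029.
Total: 30 + 30 + 31 + 14 = 105.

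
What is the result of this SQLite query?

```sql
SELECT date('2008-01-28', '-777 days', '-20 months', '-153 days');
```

2003-11-11

Applying '-777 days' to 2008-01-28: counting 777 days back gives 2005-12-12.
Adding -20 months to 2005-12-12 gives 2004-04-12.
Applying '-153 days' to 2004-04-12: counting 153 days back gives 2003-11-11.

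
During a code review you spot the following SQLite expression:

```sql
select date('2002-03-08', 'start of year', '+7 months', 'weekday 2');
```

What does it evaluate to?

2002-08-06

`start of year` rewinds 2002-03-08 to 2002-01-01.
Adding +7 months to 2002-01-01 gives 2002-08-01.
`weekday 2` advances to the next Tuesday; 2002-08-01 is a Thursday, so it moves forward to 2002-08-06.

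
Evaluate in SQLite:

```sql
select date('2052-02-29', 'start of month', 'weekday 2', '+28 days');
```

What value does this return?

2052-03-05

`start of month` rewinds 2052-02-29 to 2052-02-01.
`weekday 2` advances to the next Tuesday; 2052-02-01 is a Thursday, so it moves forward to 2052-02-06.
February 2052 has 29 days; 23 remain after the 6th, so 24 days reach 2052-03-01.
Advancing 4 more days within March lands on 2052-03-05.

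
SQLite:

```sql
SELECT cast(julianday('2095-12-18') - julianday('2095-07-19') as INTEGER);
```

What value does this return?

12 days remain in July 2095 after the 19th (31 − 19).
August 2095: 31 days.
September 2095: 30 days.
October 2095: 31 days.
November 2095: 30 days.
Then 18 days into December 2095.
Total: 12 + 31 + 30 + 31 + 30 + 18 = 152.

152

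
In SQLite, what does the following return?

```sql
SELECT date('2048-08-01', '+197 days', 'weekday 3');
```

2049-02-17

Applying '+197 days' to 2048-08-01: counting 197 days forward gives 2049-02-14.
`weekday 3` advances to the next Wednesday; 2049-02-14 is a Sunday, so it moves forward to 2049-02-17.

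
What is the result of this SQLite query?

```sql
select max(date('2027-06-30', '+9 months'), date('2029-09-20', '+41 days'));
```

date('2027-06-30', '+9 months') → 2028-03-30.
date('2029-09-20', '+41 days') → 2029-10-31.
Later of the two is 2029-10-31.

2029-10-31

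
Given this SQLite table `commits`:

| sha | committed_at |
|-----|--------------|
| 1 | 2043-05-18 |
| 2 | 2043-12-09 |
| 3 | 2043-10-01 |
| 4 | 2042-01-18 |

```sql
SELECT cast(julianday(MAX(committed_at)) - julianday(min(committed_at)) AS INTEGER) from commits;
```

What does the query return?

MIN = 2042-01-18, MAX = 2043-12-09.
13 days remain in January 2042 after the 18th (31 − 18).
Full months from February 2042 through November 2043 contribute their day counts.
Then 9 days into December 2043.
Total: 13 + 28 + 31 + 30 + 31 + 30 + 31 + 31 + 30 + 31 + 30 + 31 + 31 + 28 + 31 + 30 + 31 + 30 + 31 + 31 + 30 + 31 + 30 + 9 = 690.

690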